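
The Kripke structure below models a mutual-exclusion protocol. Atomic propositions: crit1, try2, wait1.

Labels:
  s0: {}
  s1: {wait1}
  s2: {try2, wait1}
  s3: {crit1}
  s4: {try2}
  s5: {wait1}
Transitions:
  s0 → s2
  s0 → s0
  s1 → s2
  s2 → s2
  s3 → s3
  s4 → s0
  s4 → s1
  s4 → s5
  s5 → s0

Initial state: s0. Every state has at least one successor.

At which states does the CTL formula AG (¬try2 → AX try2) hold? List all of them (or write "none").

States satisfying ¬try2 → AX try2: {s1, s2, s4}.
States satisfying AG (¬try2 → AX try2): {s1, s2}.

{s1, s2}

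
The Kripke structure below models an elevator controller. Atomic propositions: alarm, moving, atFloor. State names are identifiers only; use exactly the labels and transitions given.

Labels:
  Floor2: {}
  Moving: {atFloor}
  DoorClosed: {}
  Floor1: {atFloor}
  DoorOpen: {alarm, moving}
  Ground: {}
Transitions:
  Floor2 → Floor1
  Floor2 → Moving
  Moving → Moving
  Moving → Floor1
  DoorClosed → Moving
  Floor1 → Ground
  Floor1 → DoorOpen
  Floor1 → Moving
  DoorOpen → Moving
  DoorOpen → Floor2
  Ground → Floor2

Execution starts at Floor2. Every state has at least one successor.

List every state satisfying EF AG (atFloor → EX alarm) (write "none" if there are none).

States satisfying AG (atFloor → EX alarm): ∅.
States satisfying EF AG (atFloor → EX alarm): ∅.

none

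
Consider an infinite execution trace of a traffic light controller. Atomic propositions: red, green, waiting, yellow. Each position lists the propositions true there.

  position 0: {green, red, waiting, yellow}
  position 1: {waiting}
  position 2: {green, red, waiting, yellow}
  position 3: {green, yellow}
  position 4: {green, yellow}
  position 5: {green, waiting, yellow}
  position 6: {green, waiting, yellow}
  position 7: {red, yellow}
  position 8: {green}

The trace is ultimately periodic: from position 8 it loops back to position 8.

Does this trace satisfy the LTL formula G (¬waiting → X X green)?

¬waiting → X X green holds at every position 0..8, and those are all positions ever visited, so G (¬waiting → X X green) holds.
Positions where ¬waiting holds: 3, 4, 7, 8.
Check X X green at each: 3→ok, 4→ok, 7→ok, 8→ok.

Holds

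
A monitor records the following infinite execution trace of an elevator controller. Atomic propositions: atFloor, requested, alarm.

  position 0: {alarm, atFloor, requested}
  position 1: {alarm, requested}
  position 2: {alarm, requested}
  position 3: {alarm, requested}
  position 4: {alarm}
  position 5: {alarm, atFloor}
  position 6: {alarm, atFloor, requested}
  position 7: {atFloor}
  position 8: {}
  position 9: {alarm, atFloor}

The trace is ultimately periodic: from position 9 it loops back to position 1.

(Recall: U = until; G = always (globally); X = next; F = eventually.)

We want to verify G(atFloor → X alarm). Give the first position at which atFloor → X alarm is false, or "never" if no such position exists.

Check atFloor → X alarm at each position in order: 0 ✓, 1 ✓, 2 ✓, 3 ✓, 4 ✓, 5 ✓.
At position 6 the labels are {alarm, atFloor, requested} and the next position 7 has {atFloor}, so atFloor → X alarm is false there. This is the first violation.

6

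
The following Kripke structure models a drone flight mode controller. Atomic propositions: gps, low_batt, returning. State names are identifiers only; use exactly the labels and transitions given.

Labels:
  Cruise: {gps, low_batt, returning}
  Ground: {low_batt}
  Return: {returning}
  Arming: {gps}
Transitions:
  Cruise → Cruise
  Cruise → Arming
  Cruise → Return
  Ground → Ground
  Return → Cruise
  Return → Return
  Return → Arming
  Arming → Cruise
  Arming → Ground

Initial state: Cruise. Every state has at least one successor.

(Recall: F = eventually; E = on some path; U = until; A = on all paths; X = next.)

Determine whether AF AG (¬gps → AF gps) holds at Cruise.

States satisfying AG (¬gps → AF gps): ∅.
States satisfying AF AG (¬gps → AF gps): ∅.
There is a path from Cruise along which AG (¬gps → AF gps) never holds.
Cruise ∉ Sat(AF AG (¬gps → AF gps)).

Does not hold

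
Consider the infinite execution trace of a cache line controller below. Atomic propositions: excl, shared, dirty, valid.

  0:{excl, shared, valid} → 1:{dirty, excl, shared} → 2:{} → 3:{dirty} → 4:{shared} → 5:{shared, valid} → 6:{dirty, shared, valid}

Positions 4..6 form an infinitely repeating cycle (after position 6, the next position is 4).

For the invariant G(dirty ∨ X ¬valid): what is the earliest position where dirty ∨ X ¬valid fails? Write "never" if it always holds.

Check dirty ∨ X ¬valid at each position in order: 0 ✓, 1 ✓, 2 ✓, 3 ✓.
At position 4 the labels are {shared} and the next position 5 has {shared, valid}, so dirty ∨ X ¬valid is false there. This is the first violation.

4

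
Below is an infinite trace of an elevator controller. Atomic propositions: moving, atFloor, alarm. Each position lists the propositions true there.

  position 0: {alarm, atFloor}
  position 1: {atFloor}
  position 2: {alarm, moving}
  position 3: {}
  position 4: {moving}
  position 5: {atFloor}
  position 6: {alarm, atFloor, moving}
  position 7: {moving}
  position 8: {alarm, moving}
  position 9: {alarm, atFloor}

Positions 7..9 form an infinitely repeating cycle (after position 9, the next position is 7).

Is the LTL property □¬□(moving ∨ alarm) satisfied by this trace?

Does not hold

¬□(moving ∨ alarm) must hold at every position from 0 onward. It fails at position 6, so □¬□(moving ∨ alarm) is false.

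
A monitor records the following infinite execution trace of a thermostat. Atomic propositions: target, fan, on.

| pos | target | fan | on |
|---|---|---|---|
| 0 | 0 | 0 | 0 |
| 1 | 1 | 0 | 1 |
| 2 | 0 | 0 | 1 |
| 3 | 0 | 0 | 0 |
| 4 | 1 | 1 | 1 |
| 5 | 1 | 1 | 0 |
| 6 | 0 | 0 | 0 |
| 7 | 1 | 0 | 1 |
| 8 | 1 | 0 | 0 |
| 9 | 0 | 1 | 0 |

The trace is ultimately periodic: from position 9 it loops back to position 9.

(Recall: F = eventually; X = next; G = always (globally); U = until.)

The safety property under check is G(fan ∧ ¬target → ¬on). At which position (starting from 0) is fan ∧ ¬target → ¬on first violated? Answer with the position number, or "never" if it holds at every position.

never

fan ∧ ¬target → ¬on holds at every position 0..9, and those are all the positions the trace ever visits, so the invariant G(fan ∧ ¬target → ¬on) is never violated.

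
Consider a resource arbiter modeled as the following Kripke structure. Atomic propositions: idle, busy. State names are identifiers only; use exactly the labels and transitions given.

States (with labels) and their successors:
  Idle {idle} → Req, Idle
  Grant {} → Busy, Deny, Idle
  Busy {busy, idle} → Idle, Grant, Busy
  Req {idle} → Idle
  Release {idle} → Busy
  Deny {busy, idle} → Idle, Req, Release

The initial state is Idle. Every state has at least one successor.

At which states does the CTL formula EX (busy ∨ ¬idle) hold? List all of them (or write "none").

States satisfying busy ∨ ¬idle: {Grant, Busy, Deny}.
States satisfying EX (busy ∨ ¬idle): {Grant, Busy, Release}.

{Grant, Busy, Release}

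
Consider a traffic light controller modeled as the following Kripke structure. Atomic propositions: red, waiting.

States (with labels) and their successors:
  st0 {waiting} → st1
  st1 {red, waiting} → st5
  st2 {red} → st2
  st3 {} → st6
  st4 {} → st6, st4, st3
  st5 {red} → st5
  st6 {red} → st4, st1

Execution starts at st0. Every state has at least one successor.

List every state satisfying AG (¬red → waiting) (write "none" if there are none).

{st0, st1, st2, st5}

States satisfying ¬red → waiting: {st0, st1, st2, st5, st6}.
States satisfying AG (¬red → waiting): {st0, st1, st2, st5}.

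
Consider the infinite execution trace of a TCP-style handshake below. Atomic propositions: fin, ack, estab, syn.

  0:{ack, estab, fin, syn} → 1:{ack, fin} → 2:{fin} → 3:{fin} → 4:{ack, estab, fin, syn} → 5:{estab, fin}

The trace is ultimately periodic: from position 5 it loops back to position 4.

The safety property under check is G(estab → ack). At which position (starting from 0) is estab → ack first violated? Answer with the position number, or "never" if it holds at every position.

5

Check estab → ack at each position in order: 0 ✓, 1 ✓, 2 ✓, 3 ✓, 4 ✓.
At position 5 the labels are {estab, fin}, so estab → ack is false there. This is the first violation.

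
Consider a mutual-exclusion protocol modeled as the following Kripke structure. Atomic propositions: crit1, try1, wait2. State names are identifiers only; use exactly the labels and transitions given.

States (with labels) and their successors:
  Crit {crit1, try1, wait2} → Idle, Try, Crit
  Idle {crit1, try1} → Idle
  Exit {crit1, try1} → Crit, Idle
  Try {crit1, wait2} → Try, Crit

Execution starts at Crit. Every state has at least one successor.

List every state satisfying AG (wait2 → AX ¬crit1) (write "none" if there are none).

States satisfying wait2 → AX ¬crit1: {Idle, Exit}.
States satisfying AG (wait2 → AX ¬crit1): {Idle}.

{Idle}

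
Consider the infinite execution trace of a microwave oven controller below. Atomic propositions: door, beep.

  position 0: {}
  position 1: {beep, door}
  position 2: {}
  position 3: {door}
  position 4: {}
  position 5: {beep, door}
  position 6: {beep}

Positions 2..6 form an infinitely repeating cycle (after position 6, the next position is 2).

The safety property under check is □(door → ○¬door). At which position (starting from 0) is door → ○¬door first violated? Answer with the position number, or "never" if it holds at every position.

never

door → ○¬door holds at every position 0..6, and those are all the positions the trace ever visits, so the invariant □(door → ○¬door) is never violated.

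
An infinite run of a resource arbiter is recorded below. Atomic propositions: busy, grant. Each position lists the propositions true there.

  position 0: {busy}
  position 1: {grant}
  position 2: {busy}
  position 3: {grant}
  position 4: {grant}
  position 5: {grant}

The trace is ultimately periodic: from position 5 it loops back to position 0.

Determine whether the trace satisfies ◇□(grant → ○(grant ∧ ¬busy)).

□(grant → ○(grant ∧ ¬busy)) is false at every position 0..5, so it never becomes true and ◇□(grant → ○(grant ∧ ¬busy)) fails.

No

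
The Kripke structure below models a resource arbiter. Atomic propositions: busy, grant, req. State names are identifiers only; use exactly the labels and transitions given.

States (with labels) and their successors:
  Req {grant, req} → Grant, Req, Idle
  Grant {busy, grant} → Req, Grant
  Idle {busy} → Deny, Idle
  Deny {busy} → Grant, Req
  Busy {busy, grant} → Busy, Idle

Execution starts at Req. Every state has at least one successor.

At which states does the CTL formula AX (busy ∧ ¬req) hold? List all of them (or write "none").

States satisfying busy ∧ ¬req: {Grant, Idle, Deny, Busy}.
States satisfying AX (busy ∧ ¬req): {Idle, Busy}.

{Idle, Busy}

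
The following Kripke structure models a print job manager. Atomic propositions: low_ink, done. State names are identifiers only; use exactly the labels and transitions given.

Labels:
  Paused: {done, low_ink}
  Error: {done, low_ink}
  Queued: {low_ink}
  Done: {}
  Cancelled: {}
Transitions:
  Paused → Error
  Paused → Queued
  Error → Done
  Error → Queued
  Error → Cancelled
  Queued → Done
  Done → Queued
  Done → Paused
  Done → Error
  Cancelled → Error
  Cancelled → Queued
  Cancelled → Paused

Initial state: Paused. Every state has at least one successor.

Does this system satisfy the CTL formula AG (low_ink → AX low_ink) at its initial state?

States satisfying low_ink → AX low_ink: {Paused, Done, Cancelled}.
States satisfying AG (low_ink → AX low_ink): ∅.
Error is reachable from Paused and violates low_ink → AX low_ink, so AG fails at Paused.
Paused ∉ Sat(AG (low_ink → AX low_ink)).

Violated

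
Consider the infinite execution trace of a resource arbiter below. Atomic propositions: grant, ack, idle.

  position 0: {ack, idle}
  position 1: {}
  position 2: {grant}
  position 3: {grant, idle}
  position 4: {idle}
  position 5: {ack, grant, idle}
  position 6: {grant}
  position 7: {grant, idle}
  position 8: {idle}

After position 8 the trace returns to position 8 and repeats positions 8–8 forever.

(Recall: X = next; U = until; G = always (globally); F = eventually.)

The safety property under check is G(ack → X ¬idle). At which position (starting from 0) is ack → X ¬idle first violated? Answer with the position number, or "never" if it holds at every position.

never

ack → X ¬idle holds at every position 0..8, and those are all the positions the trace ever visits, so the invariant G(ack → X ¬idle) is never violated.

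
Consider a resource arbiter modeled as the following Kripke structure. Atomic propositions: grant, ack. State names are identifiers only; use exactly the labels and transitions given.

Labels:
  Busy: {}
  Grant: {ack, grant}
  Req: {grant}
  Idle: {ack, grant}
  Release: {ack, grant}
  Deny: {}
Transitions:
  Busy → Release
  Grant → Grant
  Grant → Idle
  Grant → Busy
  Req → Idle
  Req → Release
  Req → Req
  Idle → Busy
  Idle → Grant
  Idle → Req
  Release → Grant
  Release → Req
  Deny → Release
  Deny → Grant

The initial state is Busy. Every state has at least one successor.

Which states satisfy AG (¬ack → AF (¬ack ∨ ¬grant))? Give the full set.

{Busy, Grant, Req, Idle, Release, Deny}

States satisfying ¬ack → AF (¬ack ∨ ¬grant): {Busy, Grant, Req, Idle, Release, Deny}.
States satisfying AG (¬ack → AF (¬ack ∨ ¬grant)): {Busy, Grant, Req, Idle, Release, Deny}.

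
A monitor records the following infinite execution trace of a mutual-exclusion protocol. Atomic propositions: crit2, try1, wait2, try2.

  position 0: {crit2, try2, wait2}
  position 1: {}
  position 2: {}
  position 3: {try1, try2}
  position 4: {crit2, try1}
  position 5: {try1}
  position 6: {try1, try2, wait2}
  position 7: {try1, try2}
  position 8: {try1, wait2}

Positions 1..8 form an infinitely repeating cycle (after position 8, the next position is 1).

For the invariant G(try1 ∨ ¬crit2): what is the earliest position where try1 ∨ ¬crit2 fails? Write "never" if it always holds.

0

At position 0 the labels are {crit2, try2, wait2}, so try1 ∨ ¬crit2 is false there. This is the first violation.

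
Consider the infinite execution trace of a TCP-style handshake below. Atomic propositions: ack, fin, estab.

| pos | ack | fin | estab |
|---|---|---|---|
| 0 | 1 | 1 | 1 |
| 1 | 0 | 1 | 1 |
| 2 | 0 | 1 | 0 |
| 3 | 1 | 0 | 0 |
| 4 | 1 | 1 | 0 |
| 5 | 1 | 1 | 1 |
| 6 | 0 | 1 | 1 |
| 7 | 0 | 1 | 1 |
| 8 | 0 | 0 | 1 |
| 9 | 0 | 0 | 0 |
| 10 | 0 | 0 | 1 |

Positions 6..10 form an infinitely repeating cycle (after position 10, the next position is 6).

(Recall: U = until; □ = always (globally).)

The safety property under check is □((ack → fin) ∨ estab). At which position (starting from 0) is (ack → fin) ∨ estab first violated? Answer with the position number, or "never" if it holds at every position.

Check (ack → fin) ∨ estab at each position in order: 0 ✓, 1 ✓, 2 ✓.
At position 3 the labels are {ack}, so (ack → fin) ∨ estab is false there. This is the first violation.

3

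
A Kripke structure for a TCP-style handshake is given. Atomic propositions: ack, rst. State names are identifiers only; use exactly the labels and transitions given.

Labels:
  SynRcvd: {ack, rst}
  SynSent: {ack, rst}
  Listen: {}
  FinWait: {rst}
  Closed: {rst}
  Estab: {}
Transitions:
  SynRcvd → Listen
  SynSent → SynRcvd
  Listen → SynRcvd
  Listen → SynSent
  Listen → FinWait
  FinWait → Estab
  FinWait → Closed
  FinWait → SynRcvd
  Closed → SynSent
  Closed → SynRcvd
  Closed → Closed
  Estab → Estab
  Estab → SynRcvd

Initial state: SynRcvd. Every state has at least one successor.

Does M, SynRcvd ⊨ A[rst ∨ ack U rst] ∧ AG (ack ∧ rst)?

States satisfying rst ∨ ack: {SynRcvd, SynSent, FinWait, Closed}.
States satisfying rst: {SynRcvd, SynSent, FinWait, Closed}.
States satisfying A[rst ∨ ack U rst]: {SynRcvd, SynSent, FinWait, Closed}.
States satisfying ack ∧ rst: {SynRcvd, SynSent}.
States satisfying AG (ack ∧ rst): ∅.
States satisfying A[rst ∨ ack U rst] ∧ AG (ack ∧ rst): ∅.
SynRcvd ∉ Sat(A[rst ∨ ack U rst] ∧ AG (ack ∧ rst)).

No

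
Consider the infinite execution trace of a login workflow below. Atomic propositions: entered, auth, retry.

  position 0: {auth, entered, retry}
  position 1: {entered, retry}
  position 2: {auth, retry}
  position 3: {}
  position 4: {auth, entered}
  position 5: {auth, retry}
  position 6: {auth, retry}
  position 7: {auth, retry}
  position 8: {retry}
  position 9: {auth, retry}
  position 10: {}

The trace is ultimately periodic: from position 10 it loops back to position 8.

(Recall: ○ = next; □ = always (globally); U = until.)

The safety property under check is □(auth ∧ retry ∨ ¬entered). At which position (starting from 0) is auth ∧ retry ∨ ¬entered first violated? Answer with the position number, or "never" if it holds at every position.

Check auth ∧ retry ∨ ¬entered at each position in order: 0 ✓.
At position 1 the labels are {entered, retry}, so auth ∧ retry ∨ ¬entered is false there. This is the first violation.

1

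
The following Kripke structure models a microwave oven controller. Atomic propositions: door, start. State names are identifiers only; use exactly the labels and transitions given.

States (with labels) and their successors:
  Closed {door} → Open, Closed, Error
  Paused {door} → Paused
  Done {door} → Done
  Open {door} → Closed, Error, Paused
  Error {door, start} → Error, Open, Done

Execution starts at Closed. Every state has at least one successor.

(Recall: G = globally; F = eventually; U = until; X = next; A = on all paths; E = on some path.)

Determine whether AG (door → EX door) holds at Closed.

States satisfying door → EX door: {Closed, Paused, Done, Open, Error}.
States satisfying AG (door → EX door): {Closed, Paused, Done, Open, Error}.
Every state reachable from Closed satisfies door → EX door.
Closed ∈ Sat(AG (door → EX door)).

Holds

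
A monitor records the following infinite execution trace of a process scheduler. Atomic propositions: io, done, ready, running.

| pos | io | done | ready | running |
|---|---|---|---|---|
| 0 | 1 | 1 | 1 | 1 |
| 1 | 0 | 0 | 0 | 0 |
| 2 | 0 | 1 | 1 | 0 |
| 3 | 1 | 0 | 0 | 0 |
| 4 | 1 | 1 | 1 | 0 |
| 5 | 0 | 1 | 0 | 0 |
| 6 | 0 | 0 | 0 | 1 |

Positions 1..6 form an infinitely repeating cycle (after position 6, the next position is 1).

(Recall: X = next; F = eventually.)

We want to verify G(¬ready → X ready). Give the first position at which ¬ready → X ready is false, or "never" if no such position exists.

Check ¬ready → X ready at each position in order: 0 ✓, 1 ✓, 2 ✓, 3 ✓, 4 ✓.
At position 5 the labels are {done} and the next position 6 has {running}, so ¬ready → X ready is false there. This is the first violation.

5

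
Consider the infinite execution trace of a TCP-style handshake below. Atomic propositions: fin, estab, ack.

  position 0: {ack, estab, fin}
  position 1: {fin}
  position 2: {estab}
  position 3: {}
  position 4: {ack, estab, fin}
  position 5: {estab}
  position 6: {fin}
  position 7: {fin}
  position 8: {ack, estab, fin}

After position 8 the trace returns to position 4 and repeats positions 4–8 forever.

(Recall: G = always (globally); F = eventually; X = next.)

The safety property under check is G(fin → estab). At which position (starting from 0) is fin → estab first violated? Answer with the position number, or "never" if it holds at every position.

1

Check fin → estab at each position in order: 0 ✓.
At position 1 the labels are {fin}, so fin → estab is false there. This is the first violation.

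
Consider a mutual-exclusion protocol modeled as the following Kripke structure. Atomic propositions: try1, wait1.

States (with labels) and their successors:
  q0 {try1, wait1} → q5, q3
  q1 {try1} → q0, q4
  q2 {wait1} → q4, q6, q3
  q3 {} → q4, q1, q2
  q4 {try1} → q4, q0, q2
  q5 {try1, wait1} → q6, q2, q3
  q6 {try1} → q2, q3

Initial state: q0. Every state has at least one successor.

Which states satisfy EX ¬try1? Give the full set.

States satisfying ¬try1: {q2, q3}.
States satisfying EX ¬try1: {q0, q2, q3, q4, q5, q6}.

{q0, q2, q3, q4, q5, q6}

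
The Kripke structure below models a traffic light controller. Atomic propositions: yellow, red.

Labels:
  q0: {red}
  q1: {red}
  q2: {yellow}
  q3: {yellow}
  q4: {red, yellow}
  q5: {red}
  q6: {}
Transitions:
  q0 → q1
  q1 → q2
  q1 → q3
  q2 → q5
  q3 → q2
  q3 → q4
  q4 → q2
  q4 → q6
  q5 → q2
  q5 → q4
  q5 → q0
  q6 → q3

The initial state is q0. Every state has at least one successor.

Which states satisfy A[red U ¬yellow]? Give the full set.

{q0, q1, q5, q6}

States satisfying red: {q0, q1, q4, q5}.
States satisfying ¬yellow: {q0, q1, q5, q6}.
States satisfying A[red U ¬yellow]: {q0, q1, q5, q6}.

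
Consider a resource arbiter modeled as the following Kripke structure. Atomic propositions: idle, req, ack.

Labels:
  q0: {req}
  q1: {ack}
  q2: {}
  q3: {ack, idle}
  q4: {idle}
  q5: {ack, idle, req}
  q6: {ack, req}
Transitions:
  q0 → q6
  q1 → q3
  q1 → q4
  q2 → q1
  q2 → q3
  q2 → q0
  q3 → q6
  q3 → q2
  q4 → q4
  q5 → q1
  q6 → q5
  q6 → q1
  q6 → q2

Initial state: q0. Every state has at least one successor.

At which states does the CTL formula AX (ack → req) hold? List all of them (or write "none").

{q0, q3, q4}

States satisfying ack → req: {q0, q2, q4, q5, q6}.
States satisfying AX (ack → req): {q0, q3, q4}.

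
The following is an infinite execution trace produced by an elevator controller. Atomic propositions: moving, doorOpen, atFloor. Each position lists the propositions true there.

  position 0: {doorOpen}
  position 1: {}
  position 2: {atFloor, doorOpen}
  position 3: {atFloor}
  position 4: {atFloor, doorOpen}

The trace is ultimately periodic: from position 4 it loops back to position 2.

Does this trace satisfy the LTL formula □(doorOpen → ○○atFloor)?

doorOpen → ○○atFloor holds at every position 0..4, and those are all positions ever visited, so □(doorOpen → ○○atFloor) holds.
Positions where doorOpen holds: 0, 2, 4.
Check ○○atFloor at each: 0→ok, 2→ok, 4→ok.

Satisfied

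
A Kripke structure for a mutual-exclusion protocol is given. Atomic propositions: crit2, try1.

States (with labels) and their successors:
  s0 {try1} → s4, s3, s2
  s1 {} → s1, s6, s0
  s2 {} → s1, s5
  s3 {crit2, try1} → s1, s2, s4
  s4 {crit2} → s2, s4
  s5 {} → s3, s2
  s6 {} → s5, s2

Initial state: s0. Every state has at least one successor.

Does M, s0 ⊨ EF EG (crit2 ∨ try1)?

Satisfied

States satisfying EG (crit2 ∨ try1): {s0, s3, s4}.
States satisfying EF EG (crit2 ∨ try1): {s0, s1, s2, s3, s4, s5, s6}.
Some path from s0 reaches a state where EG (crit2 ∨ try1) holds.
s0 ∈ Sat(EF EG (crit2 ∨ try1)).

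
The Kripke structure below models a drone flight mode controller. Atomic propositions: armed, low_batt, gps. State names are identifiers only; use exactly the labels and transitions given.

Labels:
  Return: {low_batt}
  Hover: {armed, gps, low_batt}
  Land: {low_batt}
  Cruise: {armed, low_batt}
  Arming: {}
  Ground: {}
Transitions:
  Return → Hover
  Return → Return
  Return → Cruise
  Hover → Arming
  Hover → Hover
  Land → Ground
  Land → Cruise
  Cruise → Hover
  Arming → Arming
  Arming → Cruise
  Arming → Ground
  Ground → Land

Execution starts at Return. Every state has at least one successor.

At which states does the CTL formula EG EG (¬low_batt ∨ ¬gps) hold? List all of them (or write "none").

{Return, Land, Arming, Ground}

States satisfying EG (¬low_batt ∨ ¬gps): {Return, Land, Arming, Ground}.
States satisfying EG EG (¬low_batt ∨ ¬gps): {Return, Land, Arming, Ground}.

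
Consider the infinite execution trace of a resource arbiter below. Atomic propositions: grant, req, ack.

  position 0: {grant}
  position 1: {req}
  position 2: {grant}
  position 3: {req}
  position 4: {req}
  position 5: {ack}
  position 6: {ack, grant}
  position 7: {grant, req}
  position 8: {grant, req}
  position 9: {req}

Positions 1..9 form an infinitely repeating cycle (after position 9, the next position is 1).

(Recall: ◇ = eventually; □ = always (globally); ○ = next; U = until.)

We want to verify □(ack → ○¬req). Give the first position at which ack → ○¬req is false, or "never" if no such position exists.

Check ack → ○¬req at each position in order: 0 ✓, 1 ✓, 2 ✓, 3 ✓, 4 ✓, 5 ✓.
At position 6 the labels are {ack, grant} and the next position 7 has {grant, req}, so ack → ○¬req is false there. This is the first violation.

6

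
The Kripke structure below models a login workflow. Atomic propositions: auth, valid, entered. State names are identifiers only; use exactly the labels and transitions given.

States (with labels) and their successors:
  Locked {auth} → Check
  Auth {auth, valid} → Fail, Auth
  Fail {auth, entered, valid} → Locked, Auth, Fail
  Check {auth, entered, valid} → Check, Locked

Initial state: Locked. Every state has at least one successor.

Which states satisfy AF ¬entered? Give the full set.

{Locked, Auth}

States satisfying ¬entered: {Locked, Auth}.
States satisfying AF ¬entered: {Locked, Auth}.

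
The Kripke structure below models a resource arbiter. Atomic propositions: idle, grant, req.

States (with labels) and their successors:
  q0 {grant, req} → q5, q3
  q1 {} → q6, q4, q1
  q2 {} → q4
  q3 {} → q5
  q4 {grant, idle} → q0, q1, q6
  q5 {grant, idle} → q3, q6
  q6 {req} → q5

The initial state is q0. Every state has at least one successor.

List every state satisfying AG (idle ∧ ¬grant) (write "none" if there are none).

none

States satisfying idle ∧ ¬grant: ∅.
States satisfying AG (idle ∧ ¬grant): ∅.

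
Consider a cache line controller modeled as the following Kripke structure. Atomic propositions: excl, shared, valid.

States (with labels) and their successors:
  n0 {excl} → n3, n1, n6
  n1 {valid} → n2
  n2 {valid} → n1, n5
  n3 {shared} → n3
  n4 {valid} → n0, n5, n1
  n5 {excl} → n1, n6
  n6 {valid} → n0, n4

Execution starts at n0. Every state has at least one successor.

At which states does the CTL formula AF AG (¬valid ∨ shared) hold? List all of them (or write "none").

{n3}

States satisfying AG (¬valid ∨ shared): {n3}.
States satisfying AF AG (¬valid ∨ shared): {n3}.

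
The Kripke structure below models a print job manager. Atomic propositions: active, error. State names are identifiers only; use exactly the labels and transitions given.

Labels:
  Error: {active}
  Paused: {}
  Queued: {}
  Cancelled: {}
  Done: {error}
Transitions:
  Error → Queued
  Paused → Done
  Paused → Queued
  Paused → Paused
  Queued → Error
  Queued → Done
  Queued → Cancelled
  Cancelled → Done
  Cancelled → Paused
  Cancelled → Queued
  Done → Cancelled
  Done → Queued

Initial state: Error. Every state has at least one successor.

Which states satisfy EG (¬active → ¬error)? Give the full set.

States satisfying ¬active → ¬error: {Error, Paused, Queued, Cancelled}.
States satisfying EG (¬active → ¬error): {Error, Paused, Queued, Cancelled}.

{Error, Paused, Queued, Cancelled}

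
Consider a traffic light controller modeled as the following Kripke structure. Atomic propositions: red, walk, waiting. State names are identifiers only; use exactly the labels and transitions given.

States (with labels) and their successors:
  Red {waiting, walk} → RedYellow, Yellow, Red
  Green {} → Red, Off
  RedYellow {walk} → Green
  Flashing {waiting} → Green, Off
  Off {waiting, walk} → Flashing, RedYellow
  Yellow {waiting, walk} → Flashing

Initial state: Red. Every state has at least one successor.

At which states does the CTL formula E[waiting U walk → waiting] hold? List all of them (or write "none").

{Red, Green, Flashing, Off, Yellow}

States satisfying waiting: {Red, Flashing, Off, Yellow}.
States satisfying walk → waiting: {Red, Green, Flashing, Off, Yellow}.
States satisfying E[waiting U walk → waiting]: {Red, Green, Flashing, Off, Yellow}.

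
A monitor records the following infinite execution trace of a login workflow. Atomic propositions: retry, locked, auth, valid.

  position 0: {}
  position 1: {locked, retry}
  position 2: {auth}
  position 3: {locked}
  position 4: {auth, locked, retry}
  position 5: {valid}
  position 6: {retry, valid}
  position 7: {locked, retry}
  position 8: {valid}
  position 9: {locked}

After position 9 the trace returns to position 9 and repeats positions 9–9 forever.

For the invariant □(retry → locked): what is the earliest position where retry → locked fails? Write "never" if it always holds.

6

Check retry → locked at each position in order: 0 ✓, 1 ✓, 2 ✓, 3 ✓, 4 ✓, 5 ✓.
At position 6 the labels are {retry, valid}, so retry → locked is false there. This is the first violation.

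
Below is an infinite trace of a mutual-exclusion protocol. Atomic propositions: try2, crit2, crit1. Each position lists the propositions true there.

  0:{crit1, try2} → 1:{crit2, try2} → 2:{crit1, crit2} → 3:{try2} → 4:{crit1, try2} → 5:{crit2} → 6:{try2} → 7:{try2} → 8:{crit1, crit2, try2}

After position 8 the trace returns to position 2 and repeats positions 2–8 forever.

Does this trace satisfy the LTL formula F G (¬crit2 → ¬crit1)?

No

G (¬crit2 → ¬crit1) is false at every position 0..8, so it never becomes true and F G (¬crit2 → ¬crit1) fails.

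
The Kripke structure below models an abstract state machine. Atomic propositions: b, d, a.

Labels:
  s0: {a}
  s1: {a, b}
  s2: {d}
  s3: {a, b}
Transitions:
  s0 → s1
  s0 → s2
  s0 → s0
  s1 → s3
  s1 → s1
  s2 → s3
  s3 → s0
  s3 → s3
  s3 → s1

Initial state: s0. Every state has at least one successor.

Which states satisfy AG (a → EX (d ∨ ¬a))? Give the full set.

States satisfying a → EX (d ∨ ¬a): {s0, s2}.
States satisfying AG (a → EX (d ∨ ¬a)): ∅.

none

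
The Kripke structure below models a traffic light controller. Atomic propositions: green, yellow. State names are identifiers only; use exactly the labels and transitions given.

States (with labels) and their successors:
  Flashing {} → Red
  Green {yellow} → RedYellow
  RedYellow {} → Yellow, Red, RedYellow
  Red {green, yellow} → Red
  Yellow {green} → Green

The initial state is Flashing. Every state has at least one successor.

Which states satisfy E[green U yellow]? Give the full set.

{Green, Red, Yellow}

States satisfying green: {Red, Yellow}.
States satisfying yellow: {Green, Red}.
States satisfying E[green U yellow]: {Green, Red, Yellow}.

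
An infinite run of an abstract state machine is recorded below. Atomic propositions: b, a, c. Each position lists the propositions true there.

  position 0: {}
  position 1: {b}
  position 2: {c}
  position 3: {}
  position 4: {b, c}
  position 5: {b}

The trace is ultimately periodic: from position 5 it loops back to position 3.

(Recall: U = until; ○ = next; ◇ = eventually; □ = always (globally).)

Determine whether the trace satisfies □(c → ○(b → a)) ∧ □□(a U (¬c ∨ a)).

Violated

c → ○(b → a) must hold at every position from 0 onward. It fails at position 4, so □(c → ○(b → a)) is false.
Positions where c holds: 2, 4.
Check ○(b → a) at each: 2→ok, 4→fails.
□(a U (¬c ∨ a)) must hold at every position from 0 onward. It fails at position 0, so □□(a U (¬c ∨ a)) is false.
At position 0: □(c → ○(b → a)) is false; □□(a U (¬c ∨ a)) is false; so □(c → ○(b → a)) ∧ □□(a U (¬c ∨ a)) is false.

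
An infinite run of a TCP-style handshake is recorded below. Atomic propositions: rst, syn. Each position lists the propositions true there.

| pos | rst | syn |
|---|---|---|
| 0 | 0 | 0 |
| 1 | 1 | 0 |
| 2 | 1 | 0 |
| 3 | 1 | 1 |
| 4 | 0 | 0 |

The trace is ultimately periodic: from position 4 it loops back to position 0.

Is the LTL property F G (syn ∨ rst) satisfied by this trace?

Does not hold

G (syn ∨ rst) is false at every position 0..4, so it never becomes true and F G (syn ∨ rst) fails.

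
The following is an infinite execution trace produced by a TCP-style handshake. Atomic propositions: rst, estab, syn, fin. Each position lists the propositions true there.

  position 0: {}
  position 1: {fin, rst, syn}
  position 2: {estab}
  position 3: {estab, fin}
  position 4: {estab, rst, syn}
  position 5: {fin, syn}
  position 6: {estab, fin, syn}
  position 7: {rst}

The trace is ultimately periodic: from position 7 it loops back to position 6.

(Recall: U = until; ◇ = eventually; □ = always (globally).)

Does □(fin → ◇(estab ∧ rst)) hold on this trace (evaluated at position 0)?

No

fin → ◇(estab ∧ rst) must hold at every position from 0 onward. It fails at position 5, so □(fin → ◇(estab ∧ rst)) is false.
Positions where fin holds: 1, 3, 5, 6.
Check ◇(estab ∧ rst) at each: 1→ok, 3→ok, 5→fails, 6→fails.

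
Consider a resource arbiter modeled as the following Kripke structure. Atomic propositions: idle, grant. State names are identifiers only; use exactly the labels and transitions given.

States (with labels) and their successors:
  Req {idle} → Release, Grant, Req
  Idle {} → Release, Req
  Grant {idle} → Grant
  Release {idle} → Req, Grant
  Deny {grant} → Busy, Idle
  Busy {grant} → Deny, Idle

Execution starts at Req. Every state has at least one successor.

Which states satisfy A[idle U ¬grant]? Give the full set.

{Req, Idle, Grant, Release}

States satisfying idle: {Req, Grant, Release}.
States satisfying ¬grant: {Req, Idle, Grant, Release}.
States satisfying A[idle U ¬grant]: {Req, Idle, Grant, Release}.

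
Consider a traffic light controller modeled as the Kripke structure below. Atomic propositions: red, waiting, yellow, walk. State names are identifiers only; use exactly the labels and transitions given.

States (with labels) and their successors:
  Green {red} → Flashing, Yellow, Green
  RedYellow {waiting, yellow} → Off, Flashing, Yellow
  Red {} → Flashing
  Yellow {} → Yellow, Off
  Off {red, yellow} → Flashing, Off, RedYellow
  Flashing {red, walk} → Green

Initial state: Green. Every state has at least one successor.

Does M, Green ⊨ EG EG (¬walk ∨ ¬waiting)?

Satisfied

States satisfying EG (¬walk ∨ ¬waiting): {Green, RedYellow, Red, Yellow, Off, Flashing}.
States satisfying EG EG (¬walk ∨ ¬waiting): {Green, RedYellow, Red, Yellow, Off, Flashing}.
Green ∈ Sat(EG EG (¬walk ∨ ¬waiting)).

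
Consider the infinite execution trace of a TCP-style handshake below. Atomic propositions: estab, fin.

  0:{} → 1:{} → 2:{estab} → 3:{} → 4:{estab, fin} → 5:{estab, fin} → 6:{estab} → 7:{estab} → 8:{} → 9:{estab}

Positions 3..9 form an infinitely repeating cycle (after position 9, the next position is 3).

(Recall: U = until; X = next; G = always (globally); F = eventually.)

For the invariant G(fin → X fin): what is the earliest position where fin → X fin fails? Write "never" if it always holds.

Check fin → X fin at each position in order: 0 ✓, 1 ✓, 2 ✓, 3 ✓, 4 ✓.
At position 5 the labels are {estab, fin} and the next position 6 has {estab}, so fin → X fin is false there. This is the first violation.

5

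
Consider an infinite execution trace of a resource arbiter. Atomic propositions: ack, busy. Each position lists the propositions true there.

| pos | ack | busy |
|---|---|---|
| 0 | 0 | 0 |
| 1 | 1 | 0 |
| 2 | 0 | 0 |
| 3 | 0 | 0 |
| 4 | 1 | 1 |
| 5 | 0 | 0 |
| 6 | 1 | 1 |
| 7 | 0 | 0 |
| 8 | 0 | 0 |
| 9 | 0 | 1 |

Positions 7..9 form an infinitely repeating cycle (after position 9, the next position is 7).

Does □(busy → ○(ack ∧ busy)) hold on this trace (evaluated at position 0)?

busy → ○(ack ∧ busy) must hold at every position from 0 onward. It fails at position 4, so □(busy → ○(ack ∧ busy)) is false.
Positions where busy holds: 4, 6, 9.
Check ○(ack ∧ busy) at each: 4→fails, 6→fails, 9→fails.

Violated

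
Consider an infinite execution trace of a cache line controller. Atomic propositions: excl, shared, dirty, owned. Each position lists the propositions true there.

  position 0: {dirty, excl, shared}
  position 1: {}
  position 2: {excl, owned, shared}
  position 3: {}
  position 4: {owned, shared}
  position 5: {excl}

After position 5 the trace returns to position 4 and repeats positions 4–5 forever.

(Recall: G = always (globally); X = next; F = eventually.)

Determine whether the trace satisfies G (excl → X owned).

Does not hold

excl → X owned must hold at every position from 0 onward. It fails at position 0, so G (excl → X owned) is false.
Positions where excl holds: 0, 2, 5.
Check X owned at each: 0→fails, 2→fails, 5→ok.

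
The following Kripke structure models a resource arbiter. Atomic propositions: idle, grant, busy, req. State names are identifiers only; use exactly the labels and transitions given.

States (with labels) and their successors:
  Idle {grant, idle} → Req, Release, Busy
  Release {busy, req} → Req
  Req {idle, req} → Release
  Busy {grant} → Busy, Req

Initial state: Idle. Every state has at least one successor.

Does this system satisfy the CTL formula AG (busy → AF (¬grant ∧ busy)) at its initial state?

States satisfying busy → AF (¬grant ∧ busy): {Idle, Release, Req, Busy}.
States satisfying AG (busy → AF (¬grant ∧ busy)): {Idle, Release, Req, Busy}.
Every state reachable from Idle satisfies busy → AF (¬grant ∧ busy).
Idle ∈ Sat(AG (busy → AF (¬grant ∧ busy))).

Satisfied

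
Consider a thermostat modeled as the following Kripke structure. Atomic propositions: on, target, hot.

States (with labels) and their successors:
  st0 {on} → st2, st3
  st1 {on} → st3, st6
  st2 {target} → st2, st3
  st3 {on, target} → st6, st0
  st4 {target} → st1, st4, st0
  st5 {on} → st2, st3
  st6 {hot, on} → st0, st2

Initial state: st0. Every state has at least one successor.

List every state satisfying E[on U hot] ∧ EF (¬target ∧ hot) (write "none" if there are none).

{st0, st1, st3, st5, st6}

States satisfying on: {st0, st1, st3, st5, st6}.
States satisfying hot: {st6}.
States satisfying E[on U hot]: {st0, st1, st3, st5, st6}.
States satisfying ¬target ∧ hot: {st6}.
States satisfying EF (¬target ∧ hot): {st0, st1, st2, st3, st4, st5, st6}.
States satisfying E[on U hot] ∧ EF (¬target ∧ hot): {st0, st1, st3, st5, st6}.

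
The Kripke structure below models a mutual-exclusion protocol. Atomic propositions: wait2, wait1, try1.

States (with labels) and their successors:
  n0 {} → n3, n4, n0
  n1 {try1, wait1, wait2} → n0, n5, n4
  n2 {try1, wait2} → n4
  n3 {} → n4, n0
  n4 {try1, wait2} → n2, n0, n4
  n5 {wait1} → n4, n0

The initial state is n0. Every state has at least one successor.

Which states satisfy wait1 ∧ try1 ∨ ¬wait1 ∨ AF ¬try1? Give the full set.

{n0, n1, n2, n3, n4, n5}

States satisfying wait1 ∧ try1: {n1}.
States satisfying ¬wait1: {n0, n2, n3, n4}.
States satisfying wait1 ∧ try1 ∨ ¬wait1: {n0, n1, n2, n3, n4}.
States satisfying ¬try1: {n0, n3, n5}.
States satisfying AF ¬try1: {n0, n3, n5}.
States satisfying wait1 ∧ try1 ∨ ¬wait1 ∨ AF ¬try1: {n0, n1, n2, n3, n4, n5}.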